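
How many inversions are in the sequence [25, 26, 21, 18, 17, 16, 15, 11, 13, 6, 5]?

53

Sweep left to right; for each value list the smaller values that follow it:
25 → 21, 18, 17, 16, 15, 11, 13, 6, 5 → 9
26 → 21, 18, 17, 16, 15, 11, 13, 6, 5 → 9
21 → 18, 17, 16, 15, 11, 13, 6, 5 → 8
18 → 17, 16, 15, 11, 13, 6, 5 → 7
17 → 16, 15, 11, 13, 6, 5 → 6
16 → 15, 11, 13, 6, 5 → 5
15 → 11, 13, 6, 5 → 4
11 → 6, 5 → 2
13 → 6, 5 → 2
6 → 5 → 1
5 → none → 0
Sum: 9 + 9 + 8 + 7 + 6 + 5 + 4 + 2 + 2 + 1 + 0 = 53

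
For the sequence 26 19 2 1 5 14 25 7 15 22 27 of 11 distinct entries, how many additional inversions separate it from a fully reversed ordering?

Maximum inversions for 11 distinct elements is C(11, 2) = 11·10/2 = 55.
Current inversions — for each element, count later smaller elements:
26: 9
19: 6
2: 1
1: 0
5: 0
14: 1
25: 3
7: 0
15: 0
22: 0
27: 0
Current total: 9 + 6 + 1 + 0 + 0 + 1 + 3 + 0 + 0 + 0 + 0 = 20
Shortfall: 55 − 20 = 35

35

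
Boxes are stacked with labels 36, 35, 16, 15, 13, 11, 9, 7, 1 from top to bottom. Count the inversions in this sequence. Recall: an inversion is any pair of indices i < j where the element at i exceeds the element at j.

Count, for each position, how many later elements it exceeds:
36 → 35, 16, 15, 13, 11, 9, 7, 1 → 8
35 → 16, 15, 13, 11, 9, 7, 1 → 7
16 → 15, 13, 11, 9, 7, 1 → 6
15 → 13, 11, 9, 7, 1 → 5
13 → 11, 9, 7, 1 → 4
11 → 9, 7, 1 → 3
9 → 7, 1 → 2
7 → 1 → 1
1 → none → 0
Sum: 8 + 7 + 6 + 5 + 4 + 3 + 2 + 1 + 0 = 36

36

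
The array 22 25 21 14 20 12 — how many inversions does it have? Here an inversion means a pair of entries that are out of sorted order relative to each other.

Sweep left to right; for each value list the smaller values that follow it:
22: 4
25: 4
21: 3
14: 1
20: 1
12: 0
Sum: 4 + 4 + 3 + 1 + 1 + 0 = 13

13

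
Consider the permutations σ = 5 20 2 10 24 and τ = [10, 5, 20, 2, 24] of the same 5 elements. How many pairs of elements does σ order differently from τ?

Assign each item its position (1..5) in the first ordering, then rewrite the second ordering as that position sequence:
positions: 5→1, 20→2, 2→3, 10→4, 24→5
second ordering as positions: [4, 1, 2, 3, 5]
Discordant pairs = inversions in this position sequence.
4: 1, 2, 3 → 3
1: 0
2: 0
3: 0
5: 0
Total: 3 + 0 + 0 + 0 + 0 = 3

3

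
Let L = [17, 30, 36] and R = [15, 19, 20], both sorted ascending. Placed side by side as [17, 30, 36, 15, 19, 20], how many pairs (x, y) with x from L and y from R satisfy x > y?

7 cross-inversions

Take each right-half value and tally the left-half values above it:
r = 15: 17, 30, 36 → 3
r = 19: 30, 36 → 2
r = 20: 30, 36 → 2
Cross-inversions: 3 + 2 + 2 = 7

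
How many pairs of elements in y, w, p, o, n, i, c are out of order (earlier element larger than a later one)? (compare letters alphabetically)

Out-of-order pairs: 21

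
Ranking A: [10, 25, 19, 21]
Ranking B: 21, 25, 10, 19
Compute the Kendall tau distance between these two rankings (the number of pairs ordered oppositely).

Assign each item its position (1..4) in the first ordering, then rewrite the second ordering as that position sequence:
positions: 10→1, 25→2, 19→3, 21→4
second ordering as positions: [4, 2, 1, 3]
Discordant pairs = inversions in this position sequence.
4: 2, 1, 3 → 3
2: 1 → 1
1: 0
3: 0
Total: 3 + 1 + 0 + 0 = 4

4 discordant pairs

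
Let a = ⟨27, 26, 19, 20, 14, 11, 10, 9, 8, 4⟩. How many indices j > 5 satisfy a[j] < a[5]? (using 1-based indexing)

The element at index 5 is 14.
Elements after it: 11, 10, 9, 8, 4
Those smaller than 14: 11, 10, 9, 8, 4

5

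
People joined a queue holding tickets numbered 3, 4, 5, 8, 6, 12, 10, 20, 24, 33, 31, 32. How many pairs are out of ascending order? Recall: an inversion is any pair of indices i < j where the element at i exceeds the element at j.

4

Element-by-element contributions:
3 → none → 0
4 → none → 0
5 → none → 0
8 → 6 → 1
6 → none → 0
12 → 10 → 1
10 → none → 0
20 → none → 0
24 → none → 0
33 → 31, 32 → 2
31 → none → 0
32 → none → 0
Sum: 0 + 0 + 0 + 1 + 0 + 1 + 0 + 0 + 0 + 2 + 0 + 0 = 4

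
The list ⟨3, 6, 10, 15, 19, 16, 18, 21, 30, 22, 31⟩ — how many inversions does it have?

Sweep left to right; for each value list the smaller values that follow it:
3 → none → 0
6 → none → 0
10 → none → 0
15 → none → 0
19 → 16, 18 → 2
16 → none → 0
18 → none → 0
21 → none → 0
30 → 22 → 1
22 → none → 0
31 → none → 0
Sum: 0 + 0 + 0 + 0 + 2 + 0 + 0 + 0 + 1 + 0 + 0 = 3

3 inversions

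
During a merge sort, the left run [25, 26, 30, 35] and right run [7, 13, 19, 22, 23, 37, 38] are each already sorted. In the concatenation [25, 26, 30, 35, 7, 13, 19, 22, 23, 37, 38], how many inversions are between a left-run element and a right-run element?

There are 20 cross-inversions.

Count, for every r in R, how many entries of L exceed r:
r = 7: 25, 26, 30, 35 → 4
r = 13: 25, 26, 30, 35 → 4
r = 19: 25, 26, 30, 35 → 4
r = 22: 25, 26, 30, 35 → 4
r = 23: 25, 26, 30, 35 → 4
r = 37: none → 0
r = 38: none → 0
Cross-inversions: 4 + 4 + 4 + 4 + 4 + 0 + 0 = 20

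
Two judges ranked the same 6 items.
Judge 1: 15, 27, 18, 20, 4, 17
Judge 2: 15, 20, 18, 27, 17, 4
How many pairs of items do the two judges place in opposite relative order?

Assign each item its position (1..6) in the first ordering, then rewrite the second ordering as that position sequence:
positions: 15→1, 27→2, 18→3, 20→4, 4→5, 17→6
second ordering as positions: [1, 4, 3, 2, 6, 5]
Discordant pairs = inversions in this position sequence.
1: 0
4: 3, 2 → 2
3: 2 → 1
2: 0
6: 5 → 1
5: 0
Total: 0 + 2 + 1 + 0 + 1 + 0 = 4

There are 4 discordant pairs.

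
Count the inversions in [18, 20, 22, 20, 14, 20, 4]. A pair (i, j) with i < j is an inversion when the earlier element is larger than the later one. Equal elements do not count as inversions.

Inversion pairs (indices are 0-based):
(0,4): 18 > 14
(0,6): 18 > 4
(1,4): 20 > 14
(1,6): 20 > 4
(2,3): 22 > 20
(2,4): 22 > 14
(2,5): 22 > 20
(2,6): 22 > 4
(3,4): 20 > 14
(3,6): 20 > 4
(4,6): 14 > 4
(5,6): 20 > 4
That's 12 pairs.

Inversions: 12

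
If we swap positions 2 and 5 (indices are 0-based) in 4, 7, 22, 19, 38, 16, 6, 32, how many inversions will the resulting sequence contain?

Positions 2 and 5 hold 22 and 16; after swapping, the array is [4, 7, 16, 19, 38, 22, 6, 32].
For each element, count later entries that are smaller:
4 → none → 0
7 → 6 → 1
16 → 6 → 1
19 → 6 → 1
38 → 22, 6, 32 → 3
22 → 6 → 1
6 → none → 0
32 → none → 0
Sum: 0 + 1 + 1 + 1 + 3 + 1 + 0 + 0 = 7

7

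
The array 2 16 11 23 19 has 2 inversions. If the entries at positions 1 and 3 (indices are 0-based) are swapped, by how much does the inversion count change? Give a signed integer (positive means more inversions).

+1

Positions 1 and 3 hold 16 and 23; after swapping, the array is [2, 23, 11, 16, 19].
Element-by-element contributions:
2 → none → 0
23 → 11, 16, 19 → 3
11 → none → 0
16 → none → 0
19 → none → 0
Sum: 0 + 3 + 0 + 0 + 0 = 3
Change: 3 − 2 = +1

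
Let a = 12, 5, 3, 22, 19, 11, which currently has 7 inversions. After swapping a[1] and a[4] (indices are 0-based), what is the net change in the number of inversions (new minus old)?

+1

Positions 1 and 4 hold 5 and 19; after swapping, the array is [12, 19, 3, 22, 5, 11].
For each element, count later entries that are smaller:
12: 3
19: 3
3: 0
22: 2
5: 0
11: 0
Sum: 3 + 3 + 0 + 2 + 0 + 0 = 8
Change: 8 − 7 = +1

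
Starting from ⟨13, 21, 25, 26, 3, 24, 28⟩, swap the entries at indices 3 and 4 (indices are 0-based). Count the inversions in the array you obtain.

5 inversions

Positions 3 and 4 hold 26 and 3; after swapping, the array is [13, 21, 25, 3, 26, 24, 28].
Element-by-element contributions:
13 → 3 → 1
21 → 3 → 1
25 → 3, 24 → 2
3 → none → 0
26 → 24 → 1
24 → none → 0
28 → none → 0
Sum: 1 + 1 + 2 + 0 + 1 + 0 + 0 = 5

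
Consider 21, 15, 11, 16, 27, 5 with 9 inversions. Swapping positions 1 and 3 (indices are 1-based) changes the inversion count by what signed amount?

-3

Positions 1 and 3 hold 21 and 11; after swapping, the array is [11, 15, 21, 16, 27, 5].
Element-by-element contributions:
11: 1
15: 1
21: 2
16: 1
27: 1
5: 0
Sum: 1 + 1 + 2 + 1 + 1 + 0 = 6
Change: 6 − 9 = -3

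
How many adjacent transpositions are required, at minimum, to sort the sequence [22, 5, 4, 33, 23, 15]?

The minimum number of adjacent swaps to sort an array equals its inversion count, since every such swap removes exactly one inversion.
Count inversions — for each element, later elements that are smaller:
22: 5, 4, 15 → 3
5: 4 → 1
4: none → 0
33: 23, 15 → 2
23: 15 → 1
15: none → 0
Total inversions: 3 + 1 + 0 + 2 + 1 + 0 = 7

7 adjacent swaps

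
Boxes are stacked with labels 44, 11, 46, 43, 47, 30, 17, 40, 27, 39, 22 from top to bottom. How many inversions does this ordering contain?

Inversions: 35

Sweep left to right; for each value list the smaller values that follow it:
44: 8
11: 0
46: 7
43: 6
47: 6
30: 3
17: 0
40: 3
27: 1
39: 1
22: 0
Sum: 8 + 0 + 7 + 6 + 6 + 3 + 0 + 3 + 1 + 1 + 0 = 35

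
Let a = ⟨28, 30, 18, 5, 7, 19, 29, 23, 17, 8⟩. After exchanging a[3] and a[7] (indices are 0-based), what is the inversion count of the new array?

32

Positions 3 and 7 hold 5 and 23; after swapping, the array is [28, 30, 18, 23, 7, 19, 29, 5, 17, 8].
For each element, count later entries that are smaller:
28: 7
30: 8
18: 4
23: 5
7: 1
19: 3
29: 3
5: 0
17: 1
8: 0
Sum: 7 + 8 + 4 + 5 + 1 + 3 + 3 + 0 + 1 + 0 = 32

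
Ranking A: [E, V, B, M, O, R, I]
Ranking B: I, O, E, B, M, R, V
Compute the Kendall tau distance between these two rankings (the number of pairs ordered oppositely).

Assign each item its position (1..7) in the first ordering, then rewrite the second ordering as that position sequence:
positions: E→1, V→2, B→3, M→4, O→5, R→6, I→7
second ordering as positions: [7, 5, 1, 3, 4, 6, 2]
Discordant pairs = inversions in this position sequence.
7: 5, 1, 3, 4, 6, 2 → 6
5: 1, 3, 4, 2 → 4
1: 0
3: 2 → 1
4: 2 → 1
6: 2 → 1
2: 0
Total: 6 + 4 + 0 + 1 + 1 + 1 + 0 = 13

13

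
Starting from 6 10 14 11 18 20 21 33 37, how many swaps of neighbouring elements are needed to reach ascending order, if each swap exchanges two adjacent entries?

Each adjacent swap fixes exactly one inversion, so the minimum swap count equals the number of inversions.
Count inversions — for each element, later elements that are smaller:
6: none → 0
10: none → 0
14: 11 → 1
11: none → 0
18: none → 0
20: none → 0
21: none → 0
33: none → 0
37: none → 0
Total inversions: 0 + 0 + 1 + 0 + 0 + 0 + 0 + 0 + 0 = 1

1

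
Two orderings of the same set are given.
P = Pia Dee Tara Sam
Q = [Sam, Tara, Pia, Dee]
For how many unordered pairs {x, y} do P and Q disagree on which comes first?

5

Assign each item its position (1..4) in the first ordering, then rewrite the second ordering as that position sequence:
positions: Pia→1, Dee→2, Tara→3, Sam→4
second ordering as positions: [4, 3, 1, 2]
Discordant pairs = inversions in this position sequence.
4: 3, 1, 2 → 3
3: 1, 2 → 2
1: 0
2: 0
Total: 3 + 2 + 0 + 0 = 5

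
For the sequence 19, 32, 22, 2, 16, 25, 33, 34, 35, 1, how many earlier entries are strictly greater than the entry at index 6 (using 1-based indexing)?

The element at index 6 is 25.
Elements before it: 19, 32, 22, 2, 16
Those larger than 25: 32

1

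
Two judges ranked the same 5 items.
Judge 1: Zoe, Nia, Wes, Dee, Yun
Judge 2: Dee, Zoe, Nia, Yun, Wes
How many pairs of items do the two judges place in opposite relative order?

4

Assign each item its position (1..5) in the first ordering, then rewrite the second ordering as that position sequence:
positions: Zoe→1, Nia→2, Wes→3, Dee→4, Yun→5
second ordering as positions: [4, 1, 2, 5, 3]
Discordant pairs = inversions in this position sequence.
4: 1, 2, 3 → 3
1: 0
2: 0
5: 3 → 1
3: 0
Total: 3 + 0 + 0 + 1 + 0 = 4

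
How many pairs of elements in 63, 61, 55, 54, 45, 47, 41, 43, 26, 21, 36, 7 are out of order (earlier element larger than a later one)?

Count, for each position, how many later elements it exceeds:
63: 11
61: 10
55: 9
54: 8
45: 6
47: 6
41: 4
43: 4
26: 2
21: 1
36: 1
7: 0
Sum: 11 + 10 + 9 + 8 + 6 + 6 + 4 + 4 + 2 + 1 + 1 + 0 = 62

There are 62 out-of-order pairs.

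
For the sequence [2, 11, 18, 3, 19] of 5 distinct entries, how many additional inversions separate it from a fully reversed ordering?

8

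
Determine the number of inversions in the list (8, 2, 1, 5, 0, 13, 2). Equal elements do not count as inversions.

Element-by-element contributions:
8: 5
2: 2
1: 1
5: 2
0: 0
13: 1
2: 0
Sum: 5 + 2 + 1 + 2 + 0 + 1 + 0 = 11

11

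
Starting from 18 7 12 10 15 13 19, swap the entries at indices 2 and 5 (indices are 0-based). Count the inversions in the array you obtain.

Positions 2 and 5 hold 12 and 13; after swapping, the array is [18, 7, 13, 10, 15, 12, 19].
Sweep left to right; for each value list the smaller values that follow it:
18 → 7, 13, 10, 15, 12 → 5
7 → none → 0
13 → 10, 12 → 2
10 → none → 0
15 → 12 → 1
12 → none → 0
19 → none → 0
Sum: 5 + 0 + 2 + 0 + 1 + 0 + 0 = 8

8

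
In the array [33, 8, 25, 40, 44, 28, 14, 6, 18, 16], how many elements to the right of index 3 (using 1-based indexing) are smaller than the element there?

4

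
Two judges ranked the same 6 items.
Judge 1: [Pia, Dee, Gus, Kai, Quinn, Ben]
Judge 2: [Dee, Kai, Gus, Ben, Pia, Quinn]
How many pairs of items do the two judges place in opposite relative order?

There are 6 discordant pairs.

Assign each item its position (1..6) in the first ordering, then rewrite the second ordering as that position sequence:
positions: Pia→1, Dee→2, Gus→3, Kai→4, Quinn→5, Ben→6
second ordering as positions: [2, 4, 3, 6, 1, 5]
Discordant pairs = inversions in this position sequence.
2: 1 → 1
4: 3, 1 → 2
3: 1 → 1
6: 1, 5 → 2
1: 0
5: 0
Total: 1 + 2 + 1 + 2 + 0 + 0 = 6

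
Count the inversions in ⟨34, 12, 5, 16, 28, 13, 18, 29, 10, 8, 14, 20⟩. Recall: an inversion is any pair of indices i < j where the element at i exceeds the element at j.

For each element, count later entries that are smaller:
34 → 12, 5, 16, 28, 13, 18, 29, 10, 8, 14, 20 → 11
12 → 5, 10, 8 → 3
5 → none → 0
16 → 13, 10, 8, 14 → 4
28 → 13, 18, 10, 8, 14, 20 → 6
13 → 10, 8 → 2
18 → 10, 8, 14 → 3
29 → 10, 8, 14, 20 → 4
10 → 8 → 1
8 → none → 0
14 → none → 0
20 → none → 0
Sum: 11 + 3 + 0 + 4 + 6 + 2 + 3 + 4 + 1 + 0 + 0 + 0 = 34

34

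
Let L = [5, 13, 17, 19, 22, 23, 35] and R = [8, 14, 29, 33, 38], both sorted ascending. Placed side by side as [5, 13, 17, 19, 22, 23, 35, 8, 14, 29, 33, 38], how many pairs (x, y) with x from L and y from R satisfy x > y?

13 cross-inversions

Count, for every r in R, how many entries of L exceed r:
r = 8: 13, 17, 19, 22, 23, 35 → 6
r = 14: 17, 19, 22, 23, 35 → 5
r = 29: 35 → 1
r = 33: 35 → 1
r = 38: none → 0
Cross-inversions: 6 + 5 + 1 + 1 + 0 = 13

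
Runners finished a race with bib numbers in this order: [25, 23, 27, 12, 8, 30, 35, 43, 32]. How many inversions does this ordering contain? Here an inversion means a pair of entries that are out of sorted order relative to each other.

Element-by-element contributions:
25 → 23, 12, 8 → 3
23 → 12, 8 → 2
27 → 12, 8 → 2
12 → 8 → 1
8 → none → 0
30 → none → 0
35 → 32 → 1
43 → 32 → 1
32 → none → 0
Sum: 3 + 2 + 2 + 1 + 0 + 0 + 1 + 1 + 0 = 10

Out-of-order pairs: 10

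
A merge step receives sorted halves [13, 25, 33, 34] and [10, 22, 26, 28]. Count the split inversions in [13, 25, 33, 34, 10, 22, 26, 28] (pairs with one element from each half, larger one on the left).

Split inversions: 11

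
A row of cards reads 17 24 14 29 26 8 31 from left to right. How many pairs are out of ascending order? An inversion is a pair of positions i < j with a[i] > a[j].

There are 8 inversions.

Inversion pairs (indices are 1-based):
(1,3): 17 > 14
(1,6): 17 > 8
(2,3): 24 > 14
(2,6): 24 > 8
(3,6): 14 > 8
(4,5): 29 > 26
(4,6): 29 > 8
(5,6): 26 > 8
That's 8 pairs.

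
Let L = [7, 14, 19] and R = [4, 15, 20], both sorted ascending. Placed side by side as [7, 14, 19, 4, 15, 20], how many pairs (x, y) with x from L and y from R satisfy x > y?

For each element r of the right run, count left-run elements greater than r:
r = 4: 7, 14, 19 → 3
r = 15: 19 → 1
r = 20: none → 0
Cross-inversions: 3 + 1 + 0 = 4

4 split inversions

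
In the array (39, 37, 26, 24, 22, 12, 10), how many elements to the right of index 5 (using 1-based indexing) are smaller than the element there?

2 such elements

The element at index 5 is 22.
Elements after it: 12, 10
Those smaller than 22: 12, 10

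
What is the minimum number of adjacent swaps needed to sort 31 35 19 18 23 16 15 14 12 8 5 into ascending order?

The minimum number of adjacent swaps to sort an array equals its inversion count, since every such swap removes exactly one inversion.
Count inversions — for each element, later elements that are smaller:
31: 19, 18, 23, 16, 15, 14, 12, 8, 5 → 9
35: 19, 18, 23, 16, 15, 14, 12, 8, 5 → 9
19: 18, 16, 15, 14, 12, 8, 5 → 7
18: 16, 15, 14, 12, 8, 5 → 6
23: 16, 15, 14, 12, 8, 5 → 6
16: 15, 14, 12, 8, 5 → 5
15: 14, 12, 8, 5 → 4
14: 12, 8, 5 → 3
12: 8, 5 → 2
8: 5 → 1
5: none → 0
Total inversions: 9 + 9 + 7 + 6 + 6 + 5 + 4 + 3 + 2 + 1 + 0 = 52

Swaps: 52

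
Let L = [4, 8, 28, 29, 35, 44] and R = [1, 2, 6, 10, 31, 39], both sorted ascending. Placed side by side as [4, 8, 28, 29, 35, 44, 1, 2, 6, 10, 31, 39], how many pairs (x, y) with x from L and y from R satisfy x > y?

Cross-inversions: 24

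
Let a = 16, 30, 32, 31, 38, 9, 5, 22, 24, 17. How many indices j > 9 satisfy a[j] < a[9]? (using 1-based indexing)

1 such element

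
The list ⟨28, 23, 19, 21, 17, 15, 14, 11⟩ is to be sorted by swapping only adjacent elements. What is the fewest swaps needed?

The minimum number of adjacent swaps to sort an array equals its inversion count, since every such swap removes exactly one inversion.
Count inversions — for each element, later elements that are smaller:
28: 23, 19, 21, 17, 15, 14, 11 → 7
23: 19, 21, 17, 15, 14, 11 → 6
19: 17, 15, 14, 11 → 4
21: 17, 15, 14, 11 → 4
17: 15, 14, 11 → 3
15: 14, 11 → 2
14: 11 → 1
11: none → 0
Total inversions: 7 + 6 + 4 + 4 + 3 + 2 + 1 + 0 = 27

27 swaps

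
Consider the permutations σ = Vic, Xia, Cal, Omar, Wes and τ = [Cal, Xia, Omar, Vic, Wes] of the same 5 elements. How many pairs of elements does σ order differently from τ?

Assign each item its position (1..5) in the first ordering, then rewrite the second ordering as that position sequence:
positions: Vic→1, Xia→2, Cal→3, Omar→4, Wes→5
second ordering as positions: [3, 2, 4, 1, 5]
Discordant pairs = inversions in this position sequence.
3: 2, 1 → 2
2: 1 → 1
4: 1 → 1
1: 0
5: 0
Total: 2 + 1 + 1 + 0 + 0 = 4

4 discordant pairs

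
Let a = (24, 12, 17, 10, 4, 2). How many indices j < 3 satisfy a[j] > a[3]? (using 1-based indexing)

1

The element at index 3 is 17.
Elements before it: 24, 12
Those larger than 17: 24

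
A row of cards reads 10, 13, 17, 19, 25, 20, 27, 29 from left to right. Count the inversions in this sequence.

1 inversion

For each element, count later entries that are smaller:
10 → none → 0
13 → none → 0
17 → none → 0
19 → none → 0
25 → 20 → 1
20 → none → 0
27 → none → 0
29 → none → 0
Sum: 0 + 0 + 0 + 0 + 1 + 0 + 0 + 0 = 1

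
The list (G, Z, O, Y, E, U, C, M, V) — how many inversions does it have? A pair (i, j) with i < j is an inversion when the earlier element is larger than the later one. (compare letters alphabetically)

20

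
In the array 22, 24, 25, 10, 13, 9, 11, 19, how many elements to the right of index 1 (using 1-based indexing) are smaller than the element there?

5

The element at index 1 is 22.
Elements after it: 24, 25, 10, 13, 9, 11, 19
Those smaller than 22: 10, 13, 9, 11, 19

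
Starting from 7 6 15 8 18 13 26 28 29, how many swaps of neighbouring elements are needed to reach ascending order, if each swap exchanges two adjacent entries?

Adjacent swaps: 4

Each adjacent swap fixes exactly one inversion, so the minimum swap count equals the number of inversions.
Count inversions — for each element, later elements that are smaller:
7: 6 → 1
6: none → 0
15: 8, 13 → 2
8: none → 0
18: 13 → 1
13: none → 0
26: none → 0
28: none → 0
29: none → 0
Total inversions: 1 + 0 + 2 + 0 + 1 + 0 + 0 + 0 + 0 = 4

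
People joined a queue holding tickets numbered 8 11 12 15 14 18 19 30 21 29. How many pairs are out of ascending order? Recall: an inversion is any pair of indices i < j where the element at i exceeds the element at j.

3 out-of-order pairs

Count, for each position, how many later elements it exceeds:
8: 0
11: 0
12: 0
15: 1
14: 0
18: 0
19: 0
30: 2
21: 0
29: 0
Sum: 0 + 0 + 0 + 1 + 0 + 0 + 0 + 2 + 0 + 0 = 3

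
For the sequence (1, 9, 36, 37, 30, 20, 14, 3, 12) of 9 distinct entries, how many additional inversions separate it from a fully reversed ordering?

16 inversions short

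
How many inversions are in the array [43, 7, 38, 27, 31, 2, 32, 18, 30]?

22 inversions

Count, for each position, how many later elements it exceeds:
43: 8
7: 1
38: 6
27: 2
31: 3
2: 0
32: 2
18: 0
30: 0
Sum: 8 + 1 + 6 + 2 + 3 + 0 + 2 + 0 + 0 = 22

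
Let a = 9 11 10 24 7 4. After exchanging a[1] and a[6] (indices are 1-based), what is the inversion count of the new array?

Positions 1 and 6 hold 9 and 4; after swapping, the array is [4, 11, 10, 24, 7, 9].
For each element, count later entries that are smaller:
4 → none → 0
11 → 10, 7, 9 → 3
10 → 7, 9 → 2
24 → 7, 9 → 2
7 → none → 0
9 → none → 0
Sum: 0 + 3 + 2 + 2 + 0 + 0 = 7

7 inversions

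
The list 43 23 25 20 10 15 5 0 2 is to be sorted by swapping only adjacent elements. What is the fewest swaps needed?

33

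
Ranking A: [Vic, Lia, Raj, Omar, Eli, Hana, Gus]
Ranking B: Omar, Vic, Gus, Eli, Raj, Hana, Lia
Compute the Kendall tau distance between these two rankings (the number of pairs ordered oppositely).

There are 11 discordant pairs.

Assign each item its position (1..7) in the first ordering, then rewrite the second ordering as that position sequence:
positions: Vic→1, Lia→2, Raj→3, Omar→4, Eli→5, Hana→6, Gus→7
second ordering as positions: [4, 1, 7, 5, 3, 6, 2]
Discordant pairs = inversions in this position sequence.
4: 1, 3, 2 → 3
1: 0
7: 5, 3, 6, 2 → 4
5: 3, 2 → 2
3: 2 → 1
6: 2 → 1
2: 0
Total: 3 + 0 + 4 + 2 + 1 + 1 + 0 = 11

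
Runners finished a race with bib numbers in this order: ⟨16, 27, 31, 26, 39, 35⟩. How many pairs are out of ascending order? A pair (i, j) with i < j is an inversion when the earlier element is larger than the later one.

Out-of-order index pairs (1-indexed):
(2,4): 27 > 26
(3,4): 31 > 26
(5,6): 39 > 35
That's 3 pairs.

3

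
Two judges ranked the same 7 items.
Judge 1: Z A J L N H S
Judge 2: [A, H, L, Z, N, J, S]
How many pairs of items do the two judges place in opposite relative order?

Assign each item its position (1..7) in the first ordering, then rewrite the second ordering as that position sequence:
positions: Z→1, A→2, J→3, L→4, N→5, H→6, S→7
second ordering as positions: [2, 6, 4, 1, 5, 3, 7]
Discordant pairs = inversions in this position sequence.
2: 1 → 1
6: 4, 1, 5, 3 → 4
4: 1, 3 → 2
1: 0
5: 3 → 1
3: 0
7: 0
Total: 1 + 4 + 2 + 0 + 1 + 0 + 0 = 8

There are 8 discordant pairs.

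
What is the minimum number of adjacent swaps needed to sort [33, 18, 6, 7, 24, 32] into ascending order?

Adjacent swaps: 7

Minimum adjacent swaps = number of inversions (each swap of adjacent out-of-order elements removes one inversion and no swap can remove more).
Count inversions — for each element, later elements that are smaller:
33: 18, 6, 7, 24, 32 → 5
18: 6, 7 → 2
6: none → 0
7: none → 0
24: none → 0
32: none → 0
Total inversions: 5 + 2 + 0 + 0 + 0 + 0 = 7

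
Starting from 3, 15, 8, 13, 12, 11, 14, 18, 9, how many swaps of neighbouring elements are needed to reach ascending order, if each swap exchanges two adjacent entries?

14

Minimum adjacent swaps = number of inversions (each swap of adjacent out-of-order elements removes one inversion and no swap can remove more).
Count inversions — for each element, later elements that are smaller:
3: none → 0
15: 8, 13, 12, 11, 14, 9 → 6
8: none → 0
13: 12, 11, 9 → 3
12: 11, 9 → 2
11: 9 → 1
14: 9 → 1
18: 9 → 1
9: none → 0
Total inversions: 0 + 6 + 0 + 3 + 2 + 1 + 1 + 1 + 0 = 14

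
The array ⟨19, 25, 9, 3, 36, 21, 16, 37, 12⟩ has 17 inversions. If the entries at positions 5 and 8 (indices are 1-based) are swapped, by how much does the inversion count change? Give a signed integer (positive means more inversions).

Positions 5 and 8 hold 36 and 37; after swapping, the array is [19, 25, 9, 3, 37, 21, 16, 36, 12].
For each element, count later entries that are smaller:
19 → 9, 3, 16, 12 → 4
25 → 9, 3, 21, 16, 12 → 5
9 → 3 → 1
3 → none → 0
37 → 21, 16, 36, 12 → 4
21 → 16, 12 → 2
16 → 12 → 1
36 → 12 → 1
12 → none → 0
Sum: 4 + 5 + 1 + 0 + 4 + 2 + 1 + 1 + 0 = 18
Change: 18 − 17 = +1

+1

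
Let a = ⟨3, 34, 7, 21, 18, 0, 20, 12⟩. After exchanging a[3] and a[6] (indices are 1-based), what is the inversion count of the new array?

Positions 3 and 6 hold 7 and 0; after swapping, the array is [3, 34, 0, 21, 18, 7, 20, 12].
Sweep left to right; for each value list the smaller values that follow it:
3 → 0 → 1
34 → 0, 21, 18, 7, 20, 12 → 6
0 → none → 0
21 → 18, 7, 20, 12 → 4
18 → 7, 12 → 2
7 → none → 0
20 → 12 → 1
12 → none → 0
Sum: 1 + 6 + 0 + 4 + 2 + 0 + 1 + 0 = 14

There are 14 inversions.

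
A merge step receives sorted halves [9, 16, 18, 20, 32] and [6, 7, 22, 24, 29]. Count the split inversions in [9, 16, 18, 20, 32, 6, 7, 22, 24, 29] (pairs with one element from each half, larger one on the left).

Cross-inversions: 13

For each element r of the right run, count left-run elements greater than r:
r = 6: 9, 16, 18, 20, 32 → 5
r = 7: 9, 16, 18, 20, 32 → 5
r = 22: 32 → 1
r = 24: 32 → 1
r = 29: 32 → 1
Cross-inversions: 5 + 5 + 1 + 1 + 1 = 13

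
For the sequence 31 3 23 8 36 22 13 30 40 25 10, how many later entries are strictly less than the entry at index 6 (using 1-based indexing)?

The element at index 6 is 22.
Elements after it: 13, 30, 40, 25, 10
Those smaller than 22: 13, 10

2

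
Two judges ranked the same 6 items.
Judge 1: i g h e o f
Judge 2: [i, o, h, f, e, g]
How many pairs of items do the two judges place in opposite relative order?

7

Assign each item its position (1..6) in the first ordering, then rewrite the second ordering as that position sequence:
positions: i→1, g→2, h→3, e→4, o→5, f→6
second ordering as positions: [1, 5, 3, 6, 4, 2]
Discordant pairs = inversions in this position sequence.
1: 0
5: 3, 4, 2 → 3
3: 2 → 1
6: 4, 2 → 2
4: 2 → 1
2: 0
Total: 0 + 3 + 1 + 2 + 1 + 0 = 7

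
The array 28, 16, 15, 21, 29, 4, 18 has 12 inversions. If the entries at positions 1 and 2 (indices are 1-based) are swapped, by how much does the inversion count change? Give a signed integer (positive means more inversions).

-1

Positions 1 and 2 hold 28 and 16; after swapping, the array is [16, 28, 15, 21, 29, 4, 18].
Element-by-element contributions:
16 → 15, 4 → 2
28 → 15, 21, 4, 18 → 4
15 → 4 → 1
21 → 4, 18 → 2
29 → 4, 18 → 2
4 → none → 0
18 → none → 0
Sum: 2 + 4 + 1 + 2 + 2 + 0 + 0 = 11
Change: 11 − 12 = -1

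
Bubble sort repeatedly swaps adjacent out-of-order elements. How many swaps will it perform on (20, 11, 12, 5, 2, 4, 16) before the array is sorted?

14

The minimum number of adjacent swaps to sort an array equals its inversion count, since every such swap removes exactly one inversion.
Count inversions — for each element, later elements that are smaller:
20: 11, 12, 5, 2, 4, 16 → 6
11: 5, 2, 4 → 3
12: 5, 2, 4 → 3
5: 2, 4 → 2
2: none → 0
4: none → 0
16: none → 0
Total inversions: 6 + 3 + 3 + 2 + 0 + 0 + 0 = 14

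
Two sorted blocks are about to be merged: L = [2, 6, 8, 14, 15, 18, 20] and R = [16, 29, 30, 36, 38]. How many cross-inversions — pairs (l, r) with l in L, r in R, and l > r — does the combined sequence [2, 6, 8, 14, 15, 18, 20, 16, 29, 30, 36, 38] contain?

Take each right-half value and tally the left-half values above it:
r = 16: 18, 20 → 2
r = 29: none → 0
r = 30: none → 0
r = 36: none → 0
r = 38: none → 0
Cross-inversions: 2 + 0 + 0 + 0 + 0 = 2

2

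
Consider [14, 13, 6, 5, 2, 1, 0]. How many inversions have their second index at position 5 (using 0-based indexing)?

5

The element at index 5 is 1.
Elements before it: 14, 13, 6, 5, 2
Those larger than 1: 14, 13, 6, 5, 2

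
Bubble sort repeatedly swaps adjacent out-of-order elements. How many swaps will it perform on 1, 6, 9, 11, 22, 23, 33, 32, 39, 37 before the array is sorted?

2

Each adjacent swap fixes exactly one inversion, so the minimum swap count equals the number of inversions.
Count inversions — for each element, later elements that are smaller:
1: none → 0
6: none → 0
9: none → 0
11: none → 0
22: none → 0
23: none → 0
33: 32 → 1
32: none → 0
39: 37 → 1
37: none → 0
Total inversions: 0 + 0 + 0 + 0 + 0 + 0 + 1 + 0 + 1 + 0 = 2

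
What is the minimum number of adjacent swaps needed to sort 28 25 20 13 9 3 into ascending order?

Each adjacent swap fixes exactly one inversion, so the minimum swap count equals the number of inversions.
Count inversions — for each element, later elements that are smaller:
28: 25, 20, 13, 9, 3 → 5
25: 20, 13, 9, 3 → 4
20: 13, 9, 3 → 3
13: 9, 3 → 2
9: 3 → 1
3: none → 0
Total inversions: 5 + 4 + 3 + 2 + 1 + 0 = 15

15 swaps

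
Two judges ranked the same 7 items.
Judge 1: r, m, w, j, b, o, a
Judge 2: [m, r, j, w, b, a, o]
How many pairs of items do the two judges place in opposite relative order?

3 discordant pairs

Assign each item its position (1..7) in the first ordering, then rewrite the second ordering as that position sequence:
positions: r→1, m→2, w→3, j→4, b→5, o→6, a→7
second ordering as positions: [2, 1, 4, 3, 5, 7, 6]
Discordant pairs = inversions in this position sequence.
2: 1 → 1
1: 0
4: 3 → 1
3: 0
5: 0
7: 6 → 1
6: 0
Total: 1 + 0 + 1 + 0 + 0 + 1 + 0 = 3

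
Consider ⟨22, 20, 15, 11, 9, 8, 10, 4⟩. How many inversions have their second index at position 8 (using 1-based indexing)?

The element at index 8 is 4.
Elements before it: 22, 20, 15, 11, 9, 8, 10
Those larger than 4: 22, 20, 15, 11, 9, 8, 10

7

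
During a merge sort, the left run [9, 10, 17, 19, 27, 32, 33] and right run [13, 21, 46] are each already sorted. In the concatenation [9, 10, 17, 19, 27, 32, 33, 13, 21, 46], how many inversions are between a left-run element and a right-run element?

8

Count, for every r in R, how many entries of L exceed r:
r = 13: 17, 19, 27, 32, 33 → 5
r = 21: 27, 32, 33 → 3
r = 46: none → 0
Cross-inversions: 5 + 3 + 0 = 8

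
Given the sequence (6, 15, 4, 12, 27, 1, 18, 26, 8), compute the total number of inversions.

15

Sweep left to right; for each value list the smaller values that follow it:
6 → 4, 1 → 2
15 → 4, 12, 1, 8 → 4
4 → 1 → 1
12 → 1, 8 → 2
27 → 1, 18, 26, 8 → 4
1 → none → 0
18 → 8 → 1
26 → 8 → 1
8 → none → 0
Sum: 2 + 4 + 1 + 2 + 4 + 0 + 1 + 1 + 0 = 15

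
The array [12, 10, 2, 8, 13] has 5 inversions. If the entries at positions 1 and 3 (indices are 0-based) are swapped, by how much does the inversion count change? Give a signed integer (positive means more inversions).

Positions 1 and 3 hold 10 and 8; after swapping, the array is [12, 8, 2, 10, 13].
Sweep left to right; for each value list the smaller values that follow it:
12 → 8, 2, 10 → 3
8 → 2 → 1
2 → none → 0
10 → none → 0
13 → none → 0
Sum: 3 + 1 + 0 + 0 + 0 = 4
Change: 4 − 5 = -1

-1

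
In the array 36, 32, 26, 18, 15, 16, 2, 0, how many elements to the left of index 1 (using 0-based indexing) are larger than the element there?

1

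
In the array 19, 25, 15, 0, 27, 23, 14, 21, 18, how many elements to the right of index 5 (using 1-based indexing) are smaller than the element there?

The element at index 5 is 27.
Elements after it: 23, 14, 21, 18
Those smaller than 27: 23, 14, 21, 18

4 such elements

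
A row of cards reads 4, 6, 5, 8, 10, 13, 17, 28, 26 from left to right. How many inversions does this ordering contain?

2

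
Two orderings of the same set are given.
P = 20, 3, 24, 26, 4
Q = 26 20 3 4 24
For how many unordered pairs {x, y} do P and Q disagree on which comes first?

4

Assign each item its position (1..5) in the first ordering, then rewrite the second ordering as that position sequence:
positions: 20→1, 3→2, 24→3, 26→4, 4→5
second ordering as positions: [4, 1, 2, 5, 3]
Discordant pairs = inversions in this position sequence.
4: 1, 2, 3 → 3
1: 0
2: 0
5: 3 → 1
3: 0
Total: 3 + 0 + 0 + 1 + 0 = 4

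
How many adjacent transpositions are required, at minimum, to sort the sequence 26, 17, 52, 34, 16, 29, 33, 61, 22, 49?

Each adjacent swap fixes exactly one inversion, so the minimum swap count equals the number of inversions.
Count inversions — for each element, later elements that are smaller:
26: 17, 16, 22 → 3
17: 16 → 1
52: 34, 16, 29, 33, 22, 49 → 6
34: 16, 29, 33, 22 → 4
16: none → 0
29: 22 → 1
33: 22 → 1
61: 22, 49 → 2
22: none → 0
49: none → 0
Total inversions: 3 + 1 + 6 + 4 + 0 + 1 + 1 + 2 + 0 + 0 = 18

18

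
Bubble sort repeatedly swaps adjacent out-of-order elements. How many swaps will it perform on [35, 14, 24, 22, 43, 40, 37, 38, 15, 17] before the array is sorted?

The minimum number of adjacent swaps to sort an array equals its inversion count, since every such swap removes exactly one inversion.
Count inversions — for each element, later elements that are smaller:
35: 14, 24, 22, 15, 17 → 5
14: none → 0
24: 22, 15, 17 → 3
22: 15, 17 → 2
43: 40, 37, 38, 15, 17 → 5
40: 37, 38, 15, 17 → 4
37: 15, 17 → 2
38: 15, 17 → 2
15: none → 0
17: none → 0
Total inversions: 5 + 0 + 3 + 2 + 5 + 4 + 2 + 2 + 0 + 0 = 23

There are 23 adjacent swaps.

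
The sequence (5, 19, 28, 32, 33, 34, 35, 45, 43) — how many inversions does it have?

There is 1 out-of-order pair.

For each element, count later entries that are smaller:
5 → none → 0
19 → none → 0
28 → none → 0
32 → none → 0
33 → none → 0
34 → none → 0
35 → none → 0
45 → 43 → 1
43 → none → 0
Sum: 0 + 0 + 0 + 0 + 0 + 0 + 0 + 1 + 0 = 1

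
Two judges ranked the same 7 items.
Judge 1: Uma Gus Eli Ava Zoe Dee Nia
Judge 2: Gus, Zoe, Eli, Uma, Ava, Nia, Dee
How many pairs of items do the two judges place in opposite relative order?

Assign each item its position (1..7) in the first ordering, then rewrite the second ordering as that position sequence:
positions: Uma→1, Gus→2, Eli→3, Ava→4, Zoe→5, Dee→6, Nia→7
second ordering as positions: [2, 5, 3, 1, 4, 7, 6]
Discordant pairs = inversions in this position sequence.
2: 1 → 1
5: 3, 1, 4 → 3
3: 1 → 1
1: 0
4: 0
7: 6 → 1
6: 0
Total: 1 + 3 + 1 + 0 + 0 + 1 + 0 = 6

6 discordant pairs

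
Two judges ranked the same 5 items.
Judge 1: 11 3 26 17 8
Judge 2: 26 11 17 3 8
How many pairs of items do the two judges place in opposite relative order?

3 discordant pairs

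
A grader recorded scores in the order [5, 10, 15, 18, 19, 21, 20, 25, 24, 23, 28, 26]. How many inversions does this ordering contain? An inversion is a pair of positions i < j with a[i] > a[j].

Count, for each position, how many later elements it exceeds:
5: 0
10: 0
15: 0
18: 0
19: 0
21: 1
20: 0
25: 2
24: 1
23: 0
28: 1
26: 0
Sum: 0 + 0 + 0 + 0 + 0 + 1 + 0 + 2 + 1 + 0 + 1 + 0 = 5

Inversions: 5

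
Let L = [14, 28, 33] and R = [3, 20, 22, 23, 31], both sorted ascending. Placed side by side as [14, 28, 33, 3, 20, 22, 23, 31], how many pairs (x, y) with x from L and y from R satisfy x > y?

Split inversions: 10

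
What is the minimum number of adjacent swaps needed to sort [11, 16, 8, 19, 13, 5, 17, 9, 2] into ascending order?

23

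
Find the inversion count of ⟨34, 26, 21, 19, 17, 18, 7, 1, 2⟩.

There are 34 out-of-order pairs.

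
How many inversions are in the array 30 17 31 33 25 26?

7

Listing every pair i<j with a[i]>a[j] (using 0-based positions):
(0,1): 30 > 17
(0,4): 30 > 25
(0,5): 30 > 26
(2,4): 31 > 25
(2,5): 31 > 26
(3,4): 33 > 25
(3,5): 33 > 26
That's 7 pairs.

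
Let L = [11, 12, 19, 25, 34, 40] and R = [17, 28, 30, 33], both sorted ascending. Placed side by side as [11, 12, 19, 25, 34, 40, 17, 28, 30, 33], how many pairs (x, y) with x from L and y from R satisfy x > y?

10

For each element r of the right run, count left-run elements greater than r:
r = 17: 19, 25, 34, 40 → 4
r = 28: 34, 40 → 2
r = 30: 34, 40 → 2
r = 33: 34, 40 → 2
Cross-inversions: 4 + 2 + 2 + 2 = 10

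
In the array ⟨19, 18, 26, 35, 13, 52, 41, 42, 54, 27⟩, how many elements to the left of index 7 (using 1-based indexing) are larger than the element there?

1

The element at index 7 is 41.
Elements before it: 19, 18, 26, 35, 13, 52
Those larger than 41: 52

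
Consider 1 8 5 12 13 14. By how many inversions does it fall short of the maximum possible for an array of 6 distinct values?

Maximum inversions for 6 distinct elements is C(6, 2) = 6·5/2 = 15.
Current inversions — for each element, count later smaller elements:
1: 0
8: 1
5: 0
12: 0
13: 0
14: 0
Current total: 0 + 1 + 0 + 0 + 0 + 0 = 1
Shortfall: 15 − 1 = 14

14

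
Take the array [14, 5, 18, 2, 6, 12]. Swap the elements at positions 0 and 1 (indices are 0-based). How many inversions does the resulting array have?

7

Positions 0 and 1 hold 14 and 5; after swapping, the array is [5, 14, 18, 2, 6, 12].
Count, for each position, how many later elements it exceeds:
5 → 2 → 1
14 → 2, 6, 12 → 3
18 → 2, 6, 12 → 3
2 → none → 0
6 → none → 0
12 → none → 0
Sum: 1 + 3 + 3 + 0 + 0 + 0 = 7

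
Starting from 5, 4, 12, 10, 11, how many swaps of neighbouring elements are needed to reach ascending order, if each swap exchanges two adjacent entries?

Each adjacent swap fixes exactly one inversion, so the minimum swap count equals the number of inversions.
Count inversions — for each element, later elements that are smaller:
5: 4 → 1
4: none → 0
12: 10, 11 → 2
10: none → 0
11: none → 0
Total inversions: 1 + 0 + 2 + 0 + 0 = 3

3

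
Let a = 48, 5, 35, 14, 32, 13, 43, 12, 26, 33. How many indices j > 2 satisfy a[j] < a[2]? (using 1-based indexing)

0

The element at index 2 is 5.
Elements after it: 35, 14, 32, 13, 43, 12, 26, 33
None of them are smaller than 5.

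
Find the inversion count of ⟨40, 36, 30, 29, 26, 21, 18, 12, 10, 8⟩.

Count, for each position, how many later elements it exceeds:
40 → 36, 30, 29, 26, 21, 18, 12, 10, 8 → 9
36 → 30, 29, 26, 21, 18, 12, 10, 8 → 8
30 → 29, 26, 21, 18, 12, 10, 8 → 7
29 → 26, 21, 18, 12, 10, 8 → 6
26 → 21, 18, 12, 10, 8 → 5
21 → 18, 12, 10, 8 → 4
18 → 12, 10, 8 → 3
12 → 10, 8 → 2
10 → 8 → 1
8 → none → 0
Sum: 9 + 8 + 7 + 6 + 5 + 4 + 3 + 2 + 1 + 0 = 45

45 inversions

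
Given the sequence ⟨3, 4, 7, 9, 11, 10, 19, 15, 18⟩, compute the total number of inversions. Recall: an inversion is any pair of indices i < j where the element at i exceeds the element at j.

Inversions: 3

For each element, count later entries that are smaller:
3 → none → 0
4 → none → 0
7 → none → 0
9 → none → 0
11 → 10 → 1
10 → none → 0
19 → 15, 18 → 2
15 → none → 0
18 → none → 0
Sum: 0 + 0 + 0 + 0 + 1 + 0 + 2 + 0 + 0 = 3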